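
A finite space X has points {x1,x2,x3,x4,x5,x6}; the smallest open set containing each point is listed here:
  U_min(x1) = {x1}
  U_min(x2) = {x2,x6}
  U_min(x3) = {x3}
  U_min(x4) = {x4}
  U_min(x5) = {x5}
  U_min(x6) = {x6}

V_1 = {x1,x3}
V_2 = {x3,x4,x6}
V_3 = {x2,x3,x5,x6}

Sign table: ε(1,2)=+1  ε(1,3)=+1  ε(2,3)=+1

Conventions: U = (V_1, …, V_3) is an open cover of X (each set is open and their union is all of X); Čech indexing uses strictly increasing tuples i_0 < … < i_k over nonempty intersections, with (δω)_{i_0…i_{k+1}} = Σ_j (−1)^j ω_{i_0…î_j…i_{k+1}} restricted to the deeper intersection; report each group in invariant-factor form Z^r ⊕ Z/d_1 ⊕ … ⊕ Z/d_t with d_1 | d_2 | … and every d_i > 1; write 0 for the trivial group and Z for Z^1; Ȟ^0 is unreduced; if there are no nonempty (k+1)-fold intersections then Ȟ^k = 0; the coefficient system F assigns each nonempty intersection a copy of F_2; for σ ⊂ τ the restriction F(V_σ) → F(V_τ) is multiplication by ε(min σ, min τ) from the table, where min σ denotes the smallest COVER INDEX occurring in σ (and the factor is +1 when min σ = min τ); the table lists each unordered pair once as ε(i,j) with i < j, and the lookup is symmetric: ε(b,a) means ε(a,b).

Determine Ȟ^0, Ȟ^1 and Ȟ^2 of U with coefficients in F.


Ȟ^0 ≅ Z/2, Ȟ^1 ≅ 0, Ȟ^2 ≅ 0

nerve of the cover:
  V12={x3} V13={x3} V23={x3,x6}
  V123={x3}
C dims 3,3,1; δ0: rk_F2 2; δ1: rk_F2 1
Ȟ^0 = (3 − 2) − 0 = 1, so Ȟ^0 ≅ Z/2
Ȟ^1 = (3 − 1) − 2 = 0, so Ȟ^1 ≅ 0
Ȟ^2 = (1 − 0) − 1 = 0, so Ȟ^2 ≅ 0


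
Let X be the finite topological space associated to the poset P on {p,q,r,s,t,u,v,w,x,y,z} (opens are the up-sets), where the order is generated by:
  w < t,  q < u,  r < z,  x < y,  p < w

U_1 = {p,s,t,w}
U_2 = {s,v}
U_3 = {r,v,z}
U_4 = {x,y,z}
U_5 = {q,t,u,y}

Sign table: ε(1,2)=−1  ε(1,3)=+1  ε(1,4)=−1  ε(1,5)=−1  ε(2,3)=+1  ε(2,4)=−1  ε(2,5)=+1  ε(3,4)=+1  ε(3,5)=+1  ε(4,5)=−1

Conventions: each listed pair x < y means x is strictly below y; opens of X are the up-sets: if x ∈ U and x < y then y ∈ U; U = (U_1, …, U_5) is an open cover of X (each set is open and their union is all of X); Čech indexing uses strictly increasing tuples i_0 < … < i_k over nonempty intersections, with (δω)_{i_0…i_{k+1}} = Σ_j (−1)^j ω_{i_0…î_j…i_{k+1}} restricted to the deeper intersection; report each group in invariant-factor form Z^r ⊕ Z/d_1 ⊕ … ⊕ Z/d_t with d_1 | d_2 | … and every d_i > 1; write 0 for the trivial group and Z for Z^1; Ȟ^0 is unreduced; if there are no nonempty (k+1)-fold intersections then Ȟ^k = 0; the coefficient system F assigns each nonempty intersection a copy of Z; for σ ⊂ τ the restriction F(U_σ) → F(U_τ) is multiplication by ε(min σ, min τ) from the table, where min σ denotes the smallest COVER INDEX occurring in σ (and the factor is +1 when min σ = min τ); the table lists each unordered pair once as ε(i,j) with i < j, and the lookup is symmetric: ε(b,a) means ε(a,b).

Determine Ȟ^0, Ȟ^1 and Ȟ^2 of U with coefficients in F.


nonempty overlaps:
  U12={s} U15={t} U23={v} U34={z} U45={y}
C dims 5,5; δ0: rk 5, SNF 1^4·2
degree 0: 5−5−0 = 0 → Ȟ^0 ≅ 0
degree 1: 5−0−5 = 0 plus torsion [2] → Ȟ^1 ≅ Z/2
degree 2: 0−0−0 = 0 → Ȟ^2 ≅ 0

Ȟ^0(U;F) ≅ 0,  Ȟ^1(U;F) ≅ Z/2,  Ȟ^2(U;F) ≅ 0


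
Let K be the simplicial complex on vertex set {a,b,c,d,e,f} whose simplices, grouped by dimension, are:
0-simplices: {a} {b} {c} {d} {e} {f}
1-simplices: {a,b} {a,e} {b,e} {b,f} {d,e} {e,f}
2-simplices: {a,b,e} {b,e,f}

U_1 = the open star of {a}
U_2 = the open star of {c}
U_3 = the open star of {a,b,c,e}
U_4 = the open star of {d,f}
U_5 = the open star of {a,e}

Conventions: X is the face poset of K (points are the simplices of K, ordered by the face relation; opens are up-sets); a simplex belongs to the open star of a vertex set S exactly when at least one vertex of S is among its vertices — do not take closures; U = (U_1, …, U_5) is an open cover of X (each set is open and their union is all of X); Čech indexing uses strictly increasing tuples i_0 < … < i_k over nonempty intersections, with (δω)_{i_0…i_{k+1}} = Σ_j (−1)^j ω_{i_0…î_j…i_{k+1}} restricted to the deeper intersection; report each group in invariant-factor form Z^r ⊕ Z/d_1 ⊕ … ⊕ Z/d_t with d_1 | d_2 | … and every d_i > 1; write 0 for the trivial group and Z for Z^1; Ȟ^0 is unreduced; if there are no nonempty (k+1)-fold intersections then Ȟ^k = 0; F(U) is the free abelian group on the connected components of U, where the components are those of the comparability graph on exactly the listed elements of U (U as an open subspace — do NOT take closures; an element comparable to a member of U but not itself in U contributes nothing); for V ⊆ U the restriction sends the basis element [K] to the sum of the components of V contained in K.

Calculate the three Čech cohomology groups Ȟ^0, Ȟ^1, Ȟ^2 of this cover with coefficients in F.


nerve of the cover:
  U1={{a},{a,b},{a,e},{a,b,e}} U2={{c}} U3={{a},{b},{c},{e},{a,b},{a,e},{b,e},{b,f},{d,e},{e,f},{a,b,e},{b,e,f}} U4={{d},{f},{b,f},{d,e},{e,f},{b,e,f}} U5={{a},{e},{a,b},{a,e},{b,e},{d,e},{e,f},{a,b,e},{b,e,f}}
  U13={{a},{a,b},{a,e},{a,b,e}} U15={{a},{a,b},{a,e},{a,b,e}} U23={{c}} U34={{b,f},{d,e},{e,f},{b,e,f}} U35={{a},{e},{a,b},{a,e},{b,e},{d,e},{e,f},{a,b,e},{b,e,f}} U45={{d,e},{e,f},{b,e,f}}
  U135={{a},{a,b},{a,e},{a,b,e}} U345={{d,e},{e,f},{b,e,f}}
components per intersection:
  U1: {{a},{a,b},{a,e},{a,b,e}}
  U2: {{c}}
  U3: {{a},{b},{e},{a,b},{a,e},{b,e},{b,f},{d,e},{e,f},{a,b,e},{b,e,f}} {{c}}
  U4: {{d},{d,e}} {{f},{b,f},{e,f},{b,e,f}}
  U5: {{a},{e},{a,b},{a,e},{b,e},{d,e},{e,f},{a,b,e},{b,e,f}}
  U13: {{a},{a,b},{a,e},{a,b,e}}
  U15: {{a},{a,b},{a,e},{a,b,e}}
  U23: {{c}}
  U34: {{b,f},{e,f},{b,e,f}} {{d,e}}
  U35: {{a},{e},{a,b},{a,e},{b,e},{d,e},{e,f},{a,b,e},{b,e,f}}
  U45: {{d,e}} {{e,f},{b,e,f}}
  U135: {{a},{a,b},{a,e},{a,b,e}}
  U345: {{d,e}} {{e,f},{b,e,f}}
C dims 7,8,3; δ0: rk 5, SNF 1^5; δ1: rk 3, SNF 1^3
Ȟ^0 = (7 − 5) − 0 = 2, so Ȟ^0 ≅ Z^2
Ȟ^1 = (8 − 3) − 5 = 0, so Ȟ^1 ≅ 0
Ȟ^2 = (3 − 0) − 3 = 0, so Ȟ^2 ≅ 0

Ȟ^0 = Z^2,  Ȟ^1 = 0,  Ȟ^2 = 0


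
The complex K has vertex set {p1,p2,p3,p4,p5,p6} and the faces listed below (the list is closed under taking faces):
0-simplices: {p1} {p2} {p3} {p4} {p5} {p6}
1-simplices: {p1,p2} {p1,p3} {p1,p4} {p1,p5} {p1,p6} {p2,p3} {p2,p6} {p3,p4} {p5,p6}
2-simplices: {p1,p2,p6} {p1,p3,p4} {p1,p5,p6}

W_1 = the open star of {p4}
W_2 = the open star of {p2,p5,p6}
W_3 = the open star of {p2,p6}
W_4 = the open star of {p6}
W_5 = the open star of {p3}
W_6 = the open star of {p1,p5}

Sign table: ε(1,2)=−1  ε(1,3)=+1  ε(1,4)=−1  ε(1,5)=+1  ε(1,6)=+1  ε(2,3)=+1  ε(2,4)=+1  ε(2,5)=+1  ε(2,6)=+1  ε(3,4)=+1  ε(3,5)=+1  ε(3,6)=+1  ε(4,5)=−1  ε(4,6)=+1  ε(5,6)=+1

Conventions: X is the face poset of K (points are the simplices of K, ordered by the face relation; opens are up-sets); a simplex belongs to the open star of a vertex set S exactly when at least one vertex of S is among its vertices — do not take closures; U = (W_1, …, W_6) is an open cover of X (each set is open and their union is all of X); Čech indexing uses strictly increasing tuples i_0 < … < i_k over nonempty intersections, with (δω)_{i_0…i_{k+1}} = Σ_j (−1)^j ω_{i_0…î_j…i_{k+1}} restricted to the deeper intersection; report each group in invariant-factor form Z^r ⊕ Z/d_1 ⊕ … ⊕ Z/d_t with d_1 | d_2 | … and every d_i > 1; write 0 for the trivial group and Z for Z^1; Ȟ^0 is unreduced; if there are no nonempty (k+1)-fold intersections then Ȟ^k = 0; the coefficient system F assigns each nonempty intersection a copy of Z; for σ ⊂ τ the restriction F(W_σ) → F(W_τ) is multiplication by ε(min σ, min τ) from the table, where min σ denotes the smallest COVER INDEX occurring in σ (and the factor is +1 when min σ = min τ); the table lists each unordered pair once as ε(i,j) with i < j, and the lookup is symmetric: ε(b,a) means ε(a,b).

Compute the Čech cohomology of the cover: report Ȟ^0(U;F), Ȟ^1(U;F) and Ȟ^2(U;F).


nonempty overlaps:
  W1={{p4},{p1,p4},{p3,p4},{p1,p3,p4}} W2={{p2},{p5},{p6},{p1,p2},{p1,p5},{p1,p6},{p2,p3},{p2,p6},{p5,p6},{p1,p2,p6},{p1,p5,p6}} W3={{p2},{p6},{p1,p2},{p1,p6},{p2,p3},{p2,p6},{p5,p6},{p1,p2,p6},{p1,p5,p6}} W4={{p6},{p1,p6},{p2,p6},{p5,p6},{p1,p2,p6},{p1,p5,p6}} W5={{p3},{p1,p3},{p2,p3},{p3,p4},{p1,p3,p4}} W6={{p1},{p5},{p1,p2},{p1,p3},{p1,p4},{p1,p5},{p1,p6},{p5,p6},{p1,p2,p6},{p1,p3,p4},{p1,p5,p6}}
  W15={{p3,p4},{p1,p3,p4}} W16={{p1,p4},{p1,p3,p4}} W23={{p2},{p6},{p1,p2},{p1,p6},{p2,p3},{p2,p6},{p5,p6},{p1,p2,p6},{p1,p5,p6}} W24={{p6},{p1,p6},{p2,p6},{p5,p6},{p1,p2,p6},{p1,p5,p6}} W25={{p2,p3}} W26={{p5},{p1,p2},{p1,p5},{p1,p6},{p5,p6},{p1,p2,p6},{p1,p5,p6}} W34={{p6},{p1,p6},{p2,p6},{p5,p6},{p1,p2,p6},{p1,p5,p6}} W35={{p2,p3}} W36={{p1,p2},{p1,p6},{p5,p6},{p1,p2,p6},{p1,p5,p6}} W46={{p1,p6},{p5,p6},{p1,p2,p6},{p1,p5,p6}} W56={{p1,p3},{p1,p3,p4}}
  W156={{p1,p3,p4}} W234={{p6},{p1,p6},{p2,p6},{p5,p6},{p1,p2,p6},{p1,p5,p6}} W235={{p2,p3}} W236={{p1,p2},{p1,p6},{p5,p6},{p1,p2,p6},{p1,p5,p6}} W246={{p1,p6},{p5,p6},{p1,p2,p6},{p1,p5,p6}} W346={{p1,p6},{p5,p6},{p1,p2,p6},{p1,p5,p6}}
  W2346={{p1,p6},{p5,p6},{p1,p2,p6},{p1,p5,p6}}
C dims 6,11,6,1; δ0: rk 5, SNF 1^5; δ1: rk 5, SNF 1^5; δ2: rk 1, SNF 1^1
degree 0: 6−5−0 = 1 → Ȟ^0 ≅ Z
degree 1: 11−5−5 = 1 → Ȟ^1 ≅ Z
degree 2: 6−1−5 = 0 → Ȟ^2 ≅ 0

Ȟ^0(U;F) ≅ Z; Ȟ^1(U;F) ≅ Z; Ȟ^2(U;F) ≅ 0


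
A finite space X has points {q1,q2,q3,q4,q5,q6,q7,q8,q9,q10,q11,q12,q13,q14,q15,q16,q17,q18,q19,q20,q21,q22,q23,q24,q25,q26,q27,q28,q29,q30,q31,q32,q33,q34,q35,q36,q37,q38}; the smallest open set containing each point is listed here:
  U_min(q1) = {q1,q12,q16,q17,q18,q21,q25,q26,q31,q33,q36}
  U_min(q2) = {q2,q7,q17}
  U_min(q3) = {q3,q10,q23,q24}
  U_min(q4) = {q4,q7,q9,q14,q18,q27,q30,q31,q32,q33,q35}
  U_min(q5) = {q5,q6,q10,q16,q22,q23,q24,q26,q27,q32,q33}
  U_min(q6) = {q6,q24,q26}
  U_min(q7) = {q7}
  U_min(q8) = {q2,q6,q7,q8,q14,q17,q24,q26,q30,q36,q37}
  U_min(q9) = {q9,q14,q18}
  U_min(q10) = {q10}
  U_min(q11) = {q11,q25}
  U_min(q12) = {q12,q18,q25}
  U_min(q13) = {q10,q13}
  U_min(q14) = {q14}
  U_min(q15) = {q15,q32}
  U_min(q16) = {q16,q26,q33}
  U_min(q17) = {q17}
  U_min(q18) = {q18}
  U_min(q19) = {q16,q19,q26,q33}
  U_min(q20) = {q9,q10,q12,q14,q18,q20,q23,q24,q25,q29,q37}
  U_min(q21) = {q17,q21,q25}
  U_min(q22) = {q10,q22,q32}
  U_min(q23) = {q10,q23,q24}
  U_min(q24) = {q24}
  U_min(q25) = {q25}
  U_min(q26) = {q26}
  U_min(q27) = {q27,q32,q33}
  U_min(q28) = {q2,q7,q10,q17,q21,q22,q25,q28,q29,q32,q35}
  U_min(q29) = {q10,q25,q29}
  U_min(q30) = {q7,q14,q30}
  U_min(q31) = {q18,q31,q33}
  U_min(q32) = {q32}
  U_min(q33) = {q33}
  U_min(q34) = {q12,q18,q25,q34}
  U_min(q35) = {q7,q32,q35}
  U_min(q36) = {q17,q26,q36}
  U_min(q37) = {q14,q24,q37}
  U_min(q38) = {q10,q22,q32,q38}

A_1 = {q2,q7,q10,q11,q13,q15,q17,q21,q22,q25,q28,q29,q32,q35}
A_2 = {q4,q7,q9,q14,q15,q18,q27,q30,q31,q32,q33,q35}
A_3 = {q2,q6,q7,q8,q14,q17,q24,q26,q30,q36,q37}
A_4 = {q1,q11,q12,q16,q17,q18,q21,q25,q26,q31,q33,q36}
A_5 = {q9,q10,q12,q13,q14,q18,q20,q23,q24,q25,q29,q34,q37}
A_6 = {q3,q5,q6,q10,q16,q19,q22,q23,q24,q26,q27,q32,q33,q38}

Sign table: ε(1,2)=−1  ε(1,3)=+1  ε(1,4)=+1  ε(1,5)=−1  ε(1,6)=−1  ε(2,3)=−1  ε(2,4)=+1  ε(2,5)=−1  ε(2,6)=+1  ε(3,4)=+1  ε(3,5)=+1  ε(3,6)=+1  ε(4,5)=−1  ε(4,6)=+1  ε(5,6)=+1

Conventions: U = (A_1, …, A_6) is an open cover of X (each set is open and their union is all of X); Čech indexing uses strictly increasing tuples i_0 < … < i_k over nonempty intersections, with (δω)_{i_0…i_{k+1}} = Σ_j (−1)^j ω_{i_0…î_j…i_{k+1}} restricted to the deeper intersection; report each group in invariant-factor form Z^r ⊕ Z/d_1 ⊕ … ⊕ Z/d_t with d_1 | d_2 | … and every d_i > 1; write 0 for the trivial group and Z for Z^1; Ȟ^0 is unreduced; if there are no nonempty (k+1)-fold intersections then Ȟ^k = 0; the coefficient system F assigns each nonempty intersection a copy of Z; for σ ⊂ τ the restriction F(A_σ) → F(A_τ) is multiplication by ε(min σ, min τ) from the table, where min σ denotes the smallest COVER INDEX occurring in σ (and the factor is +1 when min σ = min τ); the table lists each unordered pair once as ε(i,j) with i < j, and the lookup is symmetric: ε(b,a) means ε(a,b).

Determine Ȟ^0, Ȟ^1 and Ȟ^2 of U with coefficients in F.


cover nerve:
  A12={q7,q15,q32,q35} A13={q2,q7,q17} A14={q11,q17,q21,q25} A15={q10,q13,q25,q29} A16={q10,q22,q32} A23={q7,q14,q30} A24={q18,q31,q33} A25={q9,q14,q18} A26={q27,q32,q33} A34={q17,q26,q36} A35={q14,q24,q37} A36={q6,q24,q26} A45={q12,q18,q25} A46={q16,q26,q33} A56={q10,q23,q24}
  A123={q7} A126={q32} A134={q17} A145={q25} A156={q10} A235={q14} A245={q18} A246={q33} A346={q26} A356={q24}
C dims 6,15,10; δ0: rk 6, SNF 1^5·2; δ1: rk 9, SNF 1^9
Ȟ^0: (6−6)−0=0 ⇒ 0
Ȟ^1: (15−9)−6=0 plus torsion [2] ⇒ Z/2
Ȟ^2: (10−0)−9=1 ⇒ Z

Ȟ^0 ≅ 0,  Ȟ^1 ≅ Z/2,  Ȟ^2 ≅ Z


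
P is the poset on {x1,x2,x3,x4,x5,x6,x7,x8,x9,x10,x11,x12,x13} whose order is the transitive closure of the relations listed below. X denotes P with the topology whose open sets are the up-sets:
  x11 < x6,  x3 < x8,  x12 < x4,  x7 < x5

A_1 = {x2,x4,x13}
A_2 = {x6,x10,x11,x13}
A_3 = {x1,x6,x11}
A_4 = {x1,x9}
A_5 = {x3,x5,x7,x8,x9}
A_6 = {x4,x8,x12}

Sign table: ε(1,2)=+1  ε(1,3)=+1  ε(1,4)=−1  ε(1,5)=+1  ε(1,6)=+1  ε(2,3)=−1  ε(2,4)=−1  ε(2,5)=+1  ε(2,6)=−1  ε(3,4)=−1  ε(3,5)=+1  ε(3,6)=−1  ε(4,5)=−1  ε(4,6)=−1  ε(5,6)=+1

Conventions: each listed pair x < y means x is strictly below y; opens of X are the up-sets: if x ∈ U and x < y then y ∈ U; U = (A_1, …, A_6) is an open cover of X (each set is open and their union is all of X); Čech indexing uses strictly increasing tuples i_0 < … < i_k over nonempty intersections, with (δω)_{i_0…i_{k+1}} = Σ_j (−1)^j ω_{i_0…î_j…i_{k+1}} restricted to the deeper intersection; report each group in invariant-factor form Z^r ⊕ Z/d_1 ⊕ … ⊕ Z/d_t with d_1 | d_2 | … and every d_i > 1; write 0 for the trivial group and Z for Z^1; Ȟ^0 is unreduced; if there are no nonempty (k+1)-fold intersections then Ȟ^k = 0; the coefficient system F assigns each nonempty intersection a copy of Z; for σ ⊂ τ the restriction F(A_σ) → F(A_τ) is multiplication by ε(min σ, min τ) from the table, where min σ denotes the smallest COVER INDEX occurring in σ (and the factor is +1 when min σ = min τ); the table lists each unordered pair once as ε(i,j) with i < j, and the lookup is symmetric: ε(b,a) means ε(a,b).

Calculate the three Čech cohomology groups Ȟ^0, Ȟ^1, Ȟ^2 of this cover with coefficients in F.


nonempty intersections:
  A12={x13} A16={x4} A23={x6,x11} A34={x1} A45={x9} A56={x8}
C dims 6,6; δ0: rk 6, SNF 1^5·2
Ȟ^0: (6−6)−0=0 ⇒ 0
Ȟ^1: (6−0)−6=0 plus torsion [2] ⇒ Z/2
Ȟ^2: (0−0)−0=0 ⇒ 0

Ȟ^0 = 0; Ȟ^1 = Z/2; Ȟ^2 = 0


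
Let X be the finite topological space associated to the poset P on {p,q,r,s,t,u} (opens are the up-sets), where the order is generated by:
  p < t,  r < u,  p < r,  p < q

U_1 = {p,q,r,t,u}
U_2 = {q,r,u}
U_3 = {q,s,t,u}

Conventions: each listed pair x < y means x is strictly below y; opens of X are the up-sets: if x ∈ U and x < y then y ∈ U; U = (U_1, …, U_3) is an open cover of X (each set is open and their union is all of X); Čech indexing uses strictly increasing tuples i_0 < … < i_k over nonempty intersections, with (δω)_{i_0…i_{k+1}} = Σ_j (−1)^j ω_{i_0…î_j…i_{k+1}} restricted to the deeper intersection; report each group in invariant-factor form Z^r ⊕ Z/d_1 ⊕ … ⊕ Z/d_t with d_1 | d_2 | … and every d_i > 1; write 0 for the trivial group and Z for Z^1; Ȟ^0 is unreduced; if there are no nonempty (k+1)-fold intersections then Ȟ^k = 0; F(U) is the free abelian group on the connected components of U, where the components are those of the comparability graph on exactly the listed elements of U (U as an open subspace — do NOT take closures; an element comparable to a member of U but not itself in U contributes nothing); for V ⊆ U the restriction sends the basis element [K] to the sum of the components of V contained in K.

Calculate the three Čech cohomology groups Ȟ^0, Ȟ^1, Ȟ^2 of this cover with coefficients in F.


nonempty overlaps:
  U12={q,r,u} U13={q,t,u} U23={q,u}
  U123={q,u}
components per intersection:
  U1: {p,q,r,t,u}
  U2: {q} {r,u}
  U3: {q} {s} {t} {u}
  U12: {q} {r,u}
  U13: {q} {t} {u}
  U23: {q} {u}
  U123: {q} {u}
C dims 7,7,2; δ0: rk 5, SNF 1^5; δ1: rk 2, SNF 1^2
degree 0: 7−5−0 = 2 → Ȟ^0 ≅ Z^2
degree 1: 7−2−5 = 0 → Ȟ^1 ≅ 0
degree 2: 2−0−2 = 0 → Ȟ^2 ≅ 0

Ȟ^0 = Z^2,  Ȟ^1 = 0,  Ȟ^2 = 0


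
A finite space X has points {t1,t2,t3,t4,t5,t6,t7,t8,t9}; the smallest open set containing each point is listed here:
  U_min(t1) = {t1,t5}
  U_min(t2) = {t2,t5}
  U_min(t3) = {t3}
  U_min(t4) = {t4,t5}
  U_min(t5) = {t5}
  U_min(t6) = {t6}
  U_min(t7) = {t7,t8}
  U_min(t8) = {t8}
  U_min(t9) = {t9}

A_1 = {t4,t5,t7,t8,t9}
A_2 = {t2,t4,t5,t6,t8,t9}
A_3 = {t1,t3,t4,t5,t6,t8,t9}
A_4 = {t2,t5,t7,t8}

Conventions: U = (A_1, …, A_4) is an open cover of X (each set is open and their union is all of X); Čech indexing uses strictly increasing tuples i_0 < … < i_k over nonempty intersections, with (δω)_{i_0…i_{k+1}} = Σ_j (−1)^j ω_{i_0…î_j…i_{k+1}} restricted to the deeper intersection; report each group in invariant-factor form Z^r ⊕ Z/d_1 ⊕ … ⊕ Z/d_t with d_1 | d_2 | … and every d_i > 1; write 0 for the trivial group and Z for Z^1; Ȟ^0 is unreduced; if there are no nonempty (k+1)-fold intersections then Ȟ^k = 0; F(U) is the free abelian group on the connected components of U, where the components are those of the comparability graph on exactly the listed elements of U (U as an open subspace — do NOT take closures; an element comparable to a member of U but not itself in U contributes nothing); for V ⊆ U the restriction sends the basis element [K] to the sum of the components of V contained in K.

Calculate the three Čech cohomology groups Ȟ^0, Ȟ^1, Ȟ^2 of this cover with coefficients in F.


Ȟ^0 = Z^5, Ȟ^1 = 0 and Ȟ^2 = 0

intersection data:
  A12={t4,t5,t8,t9} A13={t4,t5,t8,t9} A14={t5,t7,t8} A23={t4,t5,t6,t8,t9} A24={t2,t5,t8} A34={t5,t8}
  A123={t4,t5,t8,t9} A124={t5,t8} A134={t5,t8} A234={t5,t8}
  A1234={t5,t8}
components per intersection:
  A1: {t4,t5} {t7,t8} {t9}
  A2: {t2,t4,t5} {t6} {t8} {t9}
  A3: {t1,t4,t5} {t3} {t6} {t8} {t9}
  A4: {t2,t5} {t7,t8}
  A12: {t4,t5} {t8} {t9}
  A13: {t4,t5} {t8} {t9}
  A14: {t5} {t7,t8}
  A23: {t4,t5} {t6} {t8} {t9}
  A24: {t2,t5} {t8}
  A34: {t5} {t8}
  A123: {t4,t5} {t8} {t9}
  A124: {t5} {t8}
  A134: {t5} {t8}
  A234: {t5} {t8}
  A1234: {t5} {t8}
C dims 14,16,9,2; δ0: rk 9, SNF 1^9; δ1: rk 7, SNF 1^7; δ2: rk 2, SNF 1^2
Ȟ^0 = (14 − 9) − 0 = 5, so Ȟ^0 ≅ Z^5
Ȟ^1 = (16 − 7) − 9 = 0, so Ȟ^1 ≅ 0
Ȟ^2 = (9 − 2) − 7 = 0, so Ȟ^2 ≅ 0


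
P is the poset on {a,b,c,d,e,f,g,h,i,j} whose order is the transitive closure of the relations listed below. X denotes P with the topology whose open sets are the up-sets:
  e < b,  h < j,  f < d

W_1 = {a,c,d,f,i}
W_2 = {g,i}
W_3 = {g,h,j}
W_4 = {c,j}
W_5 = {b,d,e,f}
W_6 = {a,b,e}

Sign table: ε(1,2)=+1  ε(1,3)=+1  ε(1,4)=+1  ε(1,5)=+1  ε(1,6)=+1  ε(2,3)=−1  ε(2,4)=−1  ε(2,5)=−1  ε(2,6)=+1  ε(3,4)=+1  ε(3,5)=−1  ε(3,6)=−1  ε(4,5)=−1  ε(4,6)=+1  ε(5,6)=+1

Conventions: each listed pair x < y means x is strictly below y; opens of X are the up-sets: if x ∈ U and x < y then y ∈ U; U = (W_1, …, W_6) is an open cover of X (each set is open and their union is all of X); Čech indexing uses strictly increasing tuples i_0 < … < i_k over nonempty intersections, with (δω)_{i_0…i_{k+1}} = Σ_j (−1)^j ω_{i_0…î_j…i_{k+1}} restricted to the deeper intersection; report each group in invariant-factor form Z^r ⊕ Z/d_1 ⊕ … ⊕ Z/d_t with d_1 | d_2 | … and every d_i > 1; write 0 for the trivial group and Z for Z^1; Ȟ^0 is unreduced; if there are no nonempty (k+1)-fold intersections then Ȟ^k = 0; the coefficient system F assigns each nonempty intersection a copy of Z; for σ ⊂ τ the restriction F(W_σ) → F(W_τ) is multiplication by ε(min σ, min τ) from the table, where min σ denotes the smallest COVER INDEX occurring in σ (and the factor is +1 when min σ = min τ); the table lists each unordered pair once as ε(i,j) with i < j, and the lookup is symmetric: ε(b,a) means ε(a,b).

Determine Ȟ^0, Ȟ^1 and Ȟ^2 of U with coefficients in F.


Ȟ^0(U;F) ≅ 0, Ȟ^1(U;F) ≅ Z ⊕ Z/2, Ȟ^2(U;F) ≅ 0

nerve of the cover:
  W12={i} W14={c} W15={d,f} W16={a} W23={g} W34={j} W56={b,e}
C dims 6,7; δ0: rk 6, SNF 1^5·2
Ȟ^0 = (6 − 6) − 0 = 0, so Ȟ^0 ≅ 0
Ȟ^1 = (7 − 0) − 6 = 1 plus torsion [2], so Ȟ^1 ≅ Z ⊕ Z/2
Ȟ^2 = (0 − 0) − 0 = 0, so Ȟ^2 ≅ 0


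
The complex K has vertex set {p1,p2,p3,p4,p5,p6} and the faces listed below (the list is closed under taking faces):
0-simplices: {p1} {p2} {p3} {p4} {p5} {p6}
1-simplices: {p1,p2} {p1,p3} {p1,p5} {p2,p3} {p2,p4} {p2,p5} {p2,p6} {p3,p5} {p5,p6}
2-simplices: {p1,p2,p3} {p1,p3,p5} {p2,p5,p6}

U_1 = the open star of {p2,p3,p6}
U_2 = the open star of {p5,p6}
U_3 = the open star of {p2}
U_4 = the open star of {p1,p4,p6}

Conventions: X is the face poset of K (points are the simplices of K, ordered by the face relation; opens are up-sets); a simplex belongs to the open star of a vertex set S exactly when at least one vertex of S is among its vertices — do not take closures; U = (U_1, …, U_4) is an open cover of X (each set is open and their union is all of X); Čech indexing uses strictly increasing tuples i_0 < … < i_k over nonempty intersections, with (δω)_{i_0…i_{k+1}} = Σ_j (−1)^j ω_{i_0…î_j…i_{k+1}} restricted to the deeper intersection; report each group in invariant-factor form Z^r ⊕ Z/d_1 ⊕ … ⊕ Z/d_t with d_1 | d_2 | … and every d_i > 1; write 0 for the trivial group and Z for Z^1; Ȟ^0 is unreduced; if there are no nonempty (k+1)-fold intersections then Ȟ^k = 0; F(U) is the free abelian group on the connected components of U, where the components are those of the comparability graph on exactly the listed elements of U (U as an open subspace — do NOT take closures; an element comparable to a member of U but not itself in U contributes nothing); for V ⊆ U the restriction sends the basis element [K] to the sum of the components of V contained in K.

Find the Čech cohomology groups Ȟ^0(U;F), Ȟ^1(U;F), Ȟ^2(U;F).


Ȟ^0 ≅ Z, Ȟ^1 ≅ Z and Ȟ^2 ≅ 0

intersection data:
  U1={{p2},{p3},{p6},{p1,p2},{p1,p3},{p2,p3},{p2,p4},{p2,p5},{p2,p6},{p3,p5},{p5,p6},{p1,p2,p3},{p1,p3,p5},{p2,p5,p6}} U2={{p5},{p6},{p1,p5},{p2,p5},{p2,p6},{p3,p5},{p5,p6},{p1,p3,p5},{p2,p5,p6}} U3={{p2},{p1,p2},{p2,p3},{p2,p4},{p2,p5},{p2,p6},{p1,p2,p3},{p2,p5,p6}} U4={{p1},{p4},{p6},{p1,p2},{p1,p3},{p1,p5},{p2,p4},{p2,p6},{p5,p6},{p1,p2,p3},{p1,p3,p5},{p2,p5,p6}}
  U12={{p6},{p2,p5},{p2,p6},{p3,p5},{p5,p6},{p1,p3,p5},{p2,p5,p6}} U13={{p2},{p1,p2},{p2,p3},{p2,p4},{p2,p5},{p2,p6},{p1,p2,p3},{p2,p5,p6}} U14={{p6},{p1,p2},{p1,p3},{p2,p4},{p2,p6},{p5,p6},{p1,p2,p3},{p1,p3,p5},{p2,p5,p6}} U23={{p2,p5},{p2,p6},{p2,p5,p6}} U24={{p6},{p1,p5},{p2,p6},{p5,p6},{p1,p3,p5},{p2,p5,p6}} U34={{p1,p2},{p2,p4},{p2,p6},{p1,p2,p3},{p2,p5,p6}}
  U123={{p2,p5},{p2,p6},{p2,p5,p6}} U124={{p6},{p2,p6},{p5,p6},{p1,p3,p5},{p2,p5,p6}} U134={{p1,p2},{p2,p4},{p2,p6},{p1,p2,p3},{p2,p5,p6}} U234={{p2,p6},{p2,p5,p6}}
  U1234={{p2,p6},{p2,p5,p6}}
components per intersection:
  U1: {{p2},{p3},{p6},{p1,p2},{p1,p3},{p2,p3},{p2,p4},{p2,p5},{p2,p6},{p3,p5},{p5,p6},{p1,p2,p3},{p1,p3,p5},{p2,p5,p6}}
  U2: {{p5},{p6},{p1,p5},{p2,p5},{p2,p6},{p3,p5},{p5,p6},{p1,p3,p5},{p2,p5,p6}}
  U3: {{p2},{p1,p2},{p2,p3},{p2,p4},{p2,p5},{p2,p6},{p1,p2,p3},{p2,p5,p6}}
  U4: {{p1},{p1,p2},{p1,p3},{p1,p5},{p1,p2,p3},{p1,p3,p5}} {{p4},{p2,p4}} {{p6},{p2,p6},{p5,p6},{p2,p5,p6}}
  U12: {{p6},{p2,p5},{p2,p6},{p5,p6},{p2,p5,p6}} {{p3,p5},{p1,p3,p5}}
  U13: {{p2},{p1,p2},{p2,p3},{p2,p4},{p2,p5},{p2,p6},{p1,p2,p3},{p2,p5,p6}}
  U14: {{p6},{p2,p6},{p5,p6},{p2,p5,p6}} {{p1,p2},{p1,p3},{p1,p2,p3},{p1,p3,p5}} {{p2,p4}}
  U23: {{p2,p5},{p2,p6},{p2,p5,p6}}
  U24: {{p6},{p2,p6},{p5,p6},{p2,p5,p6}} {{p1,p5},{p1,p3,p5}}
  U34: {{p1,p2},{p1,p2,p3}} {{p2,p4}} {{p2,p6},{p2,p5,p6}}
  U123: {{p2,p5},{p2,p6},{p2,p5,p6}}
  U124: {{p6},{p2,p6},{p5,p6},{p2,p5,p6}} {{p1,p3,p5}}
  U134: {{p1,p2},{p1,p2,p3}} {{p2,p4}} {{p2,p6},{p2,p5,p6}}
  U234: {{p2,p6},{p2,p5,p6}}
  U1234: {{p2,p6},{p2,p5,p6}}
C dims 6,12,7,1; δ0: rk 5, SNF 1^5; δ1: rk 6, SNF 1^6; δ2: rk 1, SNF 1^1
Ȟ^0 = (6 − 5) − 0 = 1, so Ȟ^0 ≅ Z
Ȟ^1 = (12 − 6) − 5 = 1, so Ȟ^1 ≅ Z
Ȟ^2 = (7 − 1) − 6 = 0, so Ȟ^2 ≅ 0


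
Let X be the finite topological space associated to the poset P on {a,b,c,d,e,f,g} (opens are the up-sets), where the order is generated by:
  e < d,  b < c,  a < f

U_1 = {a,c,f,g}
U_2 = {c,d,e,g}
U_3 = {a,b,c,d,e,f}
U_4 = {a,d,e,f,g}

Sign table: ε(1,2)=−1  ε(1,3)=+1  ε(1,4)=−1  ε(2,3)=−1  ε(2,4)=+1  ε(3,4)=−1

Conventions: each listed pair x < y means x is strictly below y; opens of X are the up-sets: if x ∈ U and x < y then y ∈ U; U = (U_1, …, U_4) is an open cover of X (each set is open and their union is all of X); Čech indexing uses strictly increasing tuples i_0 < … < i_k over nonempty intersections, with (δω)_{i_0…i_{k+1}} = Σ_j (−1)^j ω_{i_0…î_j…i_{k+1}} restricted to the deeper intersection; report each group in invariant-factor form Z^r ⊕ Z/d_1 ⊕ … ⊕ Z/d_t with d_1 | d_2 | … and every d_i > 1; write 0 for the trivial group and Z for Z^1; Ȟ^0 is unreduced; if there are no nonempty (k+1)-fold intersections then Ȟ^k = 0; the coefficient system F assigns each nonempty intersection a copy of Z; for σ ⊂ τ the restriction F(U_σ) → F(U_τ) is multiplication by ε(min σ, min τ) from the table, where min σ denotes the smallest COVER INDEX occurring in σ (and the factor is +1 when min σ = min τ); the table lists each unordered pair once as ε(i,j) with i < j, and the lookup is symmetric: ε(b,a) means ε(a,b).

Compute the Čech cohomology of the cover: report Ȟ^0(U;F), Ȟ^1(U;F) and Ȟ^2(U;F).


Ȟ^0(U;F) ≅ Z; Ȟ^1(U;F) ≅ 0; Ȟ^2(U;F) ≅ Z

nerve of the cover:
  U12={c,g} U13={a,c,f} U14={a,f,g} U23={c,d,e} U24={d,e,g} U34={a,d,e,f}
  U123={c} U124={g} U134={a,f} U234={d,e}
C dims 4,6,4; δ0: rk 3, SNF 1^3; δ1: rk 3, SNF 1^3
Ȟ^0 = (4 − 3) − 0 = 1, so Ȟ^0 ≅ Z
Ȟ^1 = (6 − 3) − 3 = 0, so Ȟ^1 ≅ 0
Ȟ^2 = (4 − 0) − 3 = 1, so Ȟ^2 ≅ Z


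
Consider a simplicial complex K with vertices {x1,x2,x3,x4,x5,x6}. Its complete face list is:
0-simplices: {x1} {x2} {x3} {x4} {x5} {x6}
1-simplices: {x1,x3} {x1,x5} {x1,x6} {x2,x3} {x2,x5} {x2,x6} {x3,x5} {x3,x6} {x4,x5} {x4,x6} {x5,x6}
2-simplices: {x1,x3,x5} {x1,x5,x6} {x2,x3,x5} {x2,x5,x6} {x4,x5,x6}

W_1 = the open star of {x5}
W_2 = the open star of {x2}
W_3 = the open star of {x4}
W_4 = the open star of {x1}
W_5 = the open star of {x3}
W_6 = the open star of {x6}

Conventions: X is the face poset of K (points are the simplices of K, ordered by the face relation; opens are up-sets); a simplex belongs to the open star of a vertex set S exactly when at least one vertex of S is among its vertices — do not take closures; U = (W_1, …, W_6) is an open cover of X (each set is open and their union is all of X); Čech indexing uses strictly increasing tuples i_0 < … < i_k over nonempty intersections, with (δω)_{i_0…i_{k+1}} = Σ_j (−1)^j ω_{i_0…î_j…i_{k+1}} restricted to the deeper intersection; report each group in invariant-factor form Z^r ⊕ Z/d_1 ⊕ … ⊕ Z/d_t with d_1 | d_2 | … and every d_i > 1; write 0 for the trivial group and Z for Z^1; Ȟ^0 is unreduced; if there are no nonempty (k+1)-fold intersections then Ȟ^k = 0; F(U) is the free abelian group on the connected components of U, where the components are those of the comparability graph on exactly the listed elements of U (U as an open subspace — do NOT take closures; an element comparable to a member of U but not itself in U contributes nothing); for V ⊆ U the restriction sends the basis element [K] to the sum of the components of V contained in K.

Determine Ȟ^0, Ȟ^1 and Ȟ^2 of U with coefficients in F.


Ȟ^0 ≅ Z,  Ȟ^1 ≅ Z,  Ȟ^2 ≅ 0

cover nerve:
  W1={{x5},{x1,x5},{x2,x5},{x3,x5},{x4,x5},{x5,x6},{x1,x3,x5},{x1,x5,x6},{x2,x3,x5},{x2,x5,x6},{x4,x5,x6}} W2={{x2},{x2,x3},{x2,x5},{x2,x6},{x2,x3,x5},{x2,x5,x6}} W3={{x4},{x4,x5},{x4,x6},{x4,x5,x6}} W4={{x1},{x1,x3},{x1,x5},{x1,x6},{x1,x3,x5},{x1,x5,x6}} W5={{x3},{x1,x3},{x2,x3},{x3,x5},{x3,x6},{x1,x3,x5},{x2,x3,x5}} W6={{x6},{x1,x6},{x2,x6},{x3,x6},{x4,x6},{x5,x6},{x1,x5,x6},{x2,x5,x6},{x4,x5,x6}}
  W12={{x2,x5},{x2,x3,x5},{x2,x5,x6}} W13={{x4,x5},{x4,x5,x6}} W14={{x1,x5},{x1,x3,x5},{x1,x5,x6}} W15={{x3,x5},{x1,x3,x5},{x2,x3,x5}} W16={{x5,x6},{x1,x5,x6},{x2,x5,x6},{x4,x5,x6}} W25={{x2,x3},{x2,x3,x5}} W26={{x2,x6},{x2,x5,x6}} W36={{x4,x6},{x4,x5,x6}} W45={{x1,x3},{x1,x3,x5}} W46={{x1,x6},{x1,x5,x6}} W56={{x3,x6}}
  W125={{x2,x3,x5}} W126={{x2,x5,x6}} W136={{x4,x5,x6}} W145={{x1,x3,x5}} W146={{x1,x5,x6}}
components per intersection:
  W1: {{x5},{x1,x5},{x2,x5},{x3,x5},{x4,x5},{x5,x6},{x1,x3,x5},{x1,x5,x6},{x2,x3,x5},{x2,x5,x6},{x4,x5,x6}}
  W2: {{x2},{x2,x3},{x2,x5},{x2,x6},{x2,x3,x5},{x2,x5,x6}}
  W3: {{x4},{x4,x5},{x4,x6},{x4,x5,x6}}
  W4: {{x1},{x1,x3},{x1,x5},{x1,x6},{x1,x3,x5},{x1,x5,x6}}
  W5: {{x3},{x1,x3},{x2,x3},{x3,x5},{x3,x6},{x1,x3,x5},{x2,x3,x5}}
  W6: {{x6},{x1,x6},{x2,x6},{x3,x6},{x4,x6},{x5,x6},{x1,x5,x6},{x2,x5,x6},{x4,x5,x6}}
  W12: {{x2,x5},{x2,x3,x5},{x2,x5,x6}}
  W13: {{x4,x5},{x4,x5,x6}}
  W14: {{x1,x5},{x1,x3,x5},{x1,x5,x6}}
  W15: {{x3,x5},{x1,x3,x5},{x2,x3,x5}}
  W16: {{x5,x6},{x1,x5,x6},{x2,x5,x6},{x4,x5,x6}}
  W25: {{x2,x3},{x2,x3,x5}}
  W26: {{x2,x6},{x2,x5,x6}}
  W36: {{x4,x6},{x4,x5,x6}}
  W45: {{x1,x3},{x1,x3,x5}}
  W46: {{x1,x6},{x1,x5,x6}}
  W56: {{x3,x6}}
  W125: {{x2,x3,x5}}
  W126: {{x2,x5,x6}}
  W136: {{x4,x5,x6}}
  W145: {{x1,x3,x5}}
  W146: {{x1,x5,x6}}
C dims 6,11,5; δ0: rk 5, SNF 1^5; δ1: rk 5, SNF 1^5
Ȟ^0: (6−5)−0=1 ⇒ Z
Ȟ^1: (11−5)−5=1 ⇒ Z
Ȟ^2: (5−0)−5=0 ⇒ 0


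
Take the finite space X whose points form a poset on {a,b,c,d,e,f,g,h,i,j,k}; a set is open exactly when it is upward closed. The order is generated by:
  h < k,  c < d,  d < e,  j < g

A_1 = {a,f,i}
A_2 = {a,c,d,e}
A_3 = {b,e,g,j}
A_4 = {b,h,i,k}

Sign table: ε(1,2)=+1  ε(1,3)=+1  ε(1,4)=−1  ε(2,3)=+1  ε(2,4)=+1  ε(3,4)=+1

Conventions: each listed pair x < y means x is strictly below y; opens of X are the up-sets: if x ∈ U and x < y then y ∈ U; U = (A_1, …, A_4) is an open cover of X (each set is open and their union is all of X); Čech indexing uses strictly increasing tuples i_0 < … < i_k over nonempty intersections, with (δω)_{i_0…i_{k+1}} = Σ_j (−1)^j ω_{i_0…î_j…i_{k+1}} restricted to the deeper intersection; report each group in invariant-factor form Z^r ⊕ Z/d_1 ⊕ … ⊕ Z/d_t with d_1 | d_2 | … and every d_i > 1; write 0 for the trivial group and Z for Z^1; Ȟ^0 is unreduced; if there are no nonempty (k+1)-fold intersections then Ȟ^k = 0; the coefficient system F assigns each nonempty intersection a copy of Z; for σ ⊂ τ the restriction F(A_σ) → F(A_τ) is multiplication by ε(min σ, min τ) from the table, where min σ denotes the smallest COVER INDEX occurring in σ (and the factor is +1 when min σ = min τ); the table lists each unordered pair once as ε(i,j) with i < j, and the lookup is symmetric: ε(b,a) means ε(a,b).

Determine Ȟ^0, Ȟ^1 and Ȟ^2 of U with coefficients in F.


nonempty intersections:
  A12={a} A14={i} A23={e} A34={b}
C dims 4,4; δ0: rk 4, SNF 1^3·2
Ȟ^0: (4−4)−0=0 ⇒ 0
Ȟ^1: (4−0)−4=0 plus torsion [2] ⇒ Z/2
Ȟ^2: (0−0)−0=0 ⇒ 0

Ȟ^0 ≅ 0, Ȟ^1 ≅ Z/2, Ȟ^2 ≅ 0


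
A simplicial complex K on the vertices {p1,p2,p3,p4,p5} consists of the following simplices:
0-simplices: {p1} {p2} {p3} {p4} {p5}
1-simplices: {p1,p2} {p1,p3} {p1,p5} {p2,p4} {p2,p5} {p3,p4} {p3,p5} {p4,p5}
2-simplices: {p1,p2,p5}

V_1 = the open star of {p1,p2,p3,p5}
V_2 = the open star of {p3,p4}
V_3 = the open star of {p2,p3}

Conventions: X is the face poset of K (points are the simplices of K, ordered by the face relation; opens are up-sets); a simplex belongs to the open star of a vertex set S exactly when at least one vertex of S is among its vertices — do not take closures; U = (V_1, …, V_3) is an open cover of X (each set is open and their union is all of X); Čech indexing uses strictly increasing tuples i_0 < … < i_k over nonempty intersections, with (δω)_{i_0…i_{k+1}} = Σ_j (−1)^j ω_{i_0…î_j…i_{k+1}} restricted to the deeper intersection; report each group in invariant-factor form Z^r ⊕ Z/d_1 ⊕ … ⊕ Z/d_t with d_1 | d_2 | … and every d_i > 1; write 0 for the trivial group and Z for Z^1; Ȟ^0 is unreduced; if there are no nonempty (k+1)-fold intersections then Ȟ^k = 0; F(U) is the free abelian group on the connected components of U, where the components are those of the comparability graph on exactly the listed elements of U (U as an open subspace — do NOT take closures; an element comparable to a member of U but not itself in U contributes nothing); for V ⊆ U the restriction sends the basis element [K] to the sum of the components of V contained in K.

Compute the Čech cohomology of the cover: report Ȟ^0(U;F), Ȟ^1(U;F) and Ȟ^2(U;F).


nonempty intersections:
  V1={{p1},{p2},{p3},{p5},{p1,p2},{p1,p3},{p1,p5},{p2,p4},{p2,p5},{p3,p4},{p3,p5},{p4,p5},{p1,p2,p5}} V2={{p3},{p4},{p1,p3},{p2,p4},{p3,p4},{p3,p5},{p4,p5}} V3={{p2},{p3},{p1,p2},{p1,p3},{p2,p4},{p2,p5},{p3,p4},{p3,p5},{p1,p2,p5}}
  V12={{p3},{p1,p3},{p2,p4},{p3,p4},{p3,p5},{p4,p5}} V13={{p2},{p3},{p1,p2},{p1,p3},{p2,p4},{p2,p5},{p3,p4},{p3,p5},{p1,p2,p5}} V23={{p3},{p1,p3},{p2,p4},{p3,p4},{p3,p5}}
  V123={{p3},{p1,p3},{p2,p4},{p3,p4},{p3,p5}}
components per intersection:
  V1: {{p1},{p2},{p3},{p5},{p1,p2},{p1,p3},{p1,p5},{p2,p4},{p2,p5},{p3,p4},{p3,p5},{p4,p5},{p1,p2,p5}}
  V2: {{p3},{p4},{p1,p3},{p2,p4},{p3,p4},{p3,p5},{p4,p5}}
  V3: {{p2},{p1,p2},{p2,p4},{p2,p5},{p1,p2,p5}} {{p3},{p1,p3},{p3,p4},{p3,p5}}
  V12: {{p3},{p1,p3},{p3,p4},{p3,p5}} {{p2,p4}} {{p4,p5}}
  V13: {{p2},{p1,p2},{p2,p4},{p2,p5},{p1,p2,p5}} {{p3},{p1,p3},{p3,p4},{p3,p5}}
  V23: {{p3},{p1,p3},{p3,p4},{p3,p5}} {{p2,p4}}
  V123: {{p3},{p1,p3},{p3,p4},{p3,p5}} {{p2,p4}}
C dims 4,7,2; δ0: rk 3, SNF 1^3; δ1: rk 2, SNF 1^2
Ȟ^0: (4−3)−0=1 ⇒ Z
Ȟ^1: (7−2)−3=2 ⇒ Z^2
Ȟ^2: (2−0)−2=0 ⇒ 0

Ȟ^0 ≅ Z; Ȟ^1 ≅ Z^2; Ȟ^2 ≅ 0


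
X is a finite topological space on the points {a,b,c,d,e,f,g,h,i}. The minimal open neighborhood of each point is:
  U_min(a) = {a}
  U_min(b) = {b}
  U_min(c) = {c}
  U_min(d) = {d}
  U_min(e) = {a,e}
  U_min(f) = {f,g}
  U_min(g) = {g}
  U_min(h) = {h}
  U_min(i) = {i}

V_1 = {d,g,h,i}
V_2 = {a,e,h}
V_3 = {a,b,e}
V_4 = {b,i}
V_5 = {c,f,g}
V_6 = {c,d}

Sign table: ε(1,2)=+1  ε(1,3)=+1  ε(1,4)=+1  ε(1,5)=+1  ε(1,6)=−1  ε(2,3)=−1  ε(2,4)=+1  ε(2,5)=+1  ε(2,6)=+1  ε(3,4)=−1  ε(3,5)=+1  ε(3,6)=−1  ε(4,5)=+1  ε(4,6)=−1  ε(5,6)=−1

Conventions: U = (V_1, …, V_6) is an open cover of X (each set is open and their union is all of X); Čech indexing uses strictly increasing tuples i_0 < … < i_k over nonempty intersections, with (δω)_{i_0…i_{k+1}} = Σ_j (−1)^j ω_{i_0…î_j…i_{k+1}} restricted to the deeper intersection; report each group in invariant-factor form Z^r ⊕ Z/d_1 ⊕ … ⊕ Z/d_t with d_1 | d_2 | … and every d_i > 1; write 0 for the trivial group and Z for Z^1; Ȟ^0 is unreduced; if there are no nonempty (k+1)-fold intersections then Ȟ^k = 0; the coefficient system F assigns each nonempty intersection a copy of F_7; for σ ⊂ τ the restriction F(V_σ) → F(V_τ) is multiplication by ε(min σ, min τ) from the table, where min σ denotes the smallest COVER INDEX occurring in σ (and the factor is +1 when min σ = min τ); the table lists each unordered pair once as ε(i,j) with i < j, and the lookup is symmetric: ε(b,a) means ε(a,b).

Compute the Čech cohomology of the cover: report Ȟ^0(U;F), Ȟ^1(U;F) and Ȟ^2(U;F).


cover nerve:
  V12={h} V14={i} V15={g} V16={d} V23={a,e} V34={b} V56={c}
C dims 6,7; δ0: rk_F7 5
Ȟ^0: (6−5)−0=1 ⇒ Z/7
Ȟ^1: (7−0)−5=2 ⇒ Z/7 ⊕ Z/7
Ȟ^2: (0−0)−0=0 ⇒ 0

Ȟ^0(U;F) ≅ Z/7, Ȟ^1(U;F) ≅ Z/7 ⊕ Z/7, Ȟ^2(U;F) ≅ 0


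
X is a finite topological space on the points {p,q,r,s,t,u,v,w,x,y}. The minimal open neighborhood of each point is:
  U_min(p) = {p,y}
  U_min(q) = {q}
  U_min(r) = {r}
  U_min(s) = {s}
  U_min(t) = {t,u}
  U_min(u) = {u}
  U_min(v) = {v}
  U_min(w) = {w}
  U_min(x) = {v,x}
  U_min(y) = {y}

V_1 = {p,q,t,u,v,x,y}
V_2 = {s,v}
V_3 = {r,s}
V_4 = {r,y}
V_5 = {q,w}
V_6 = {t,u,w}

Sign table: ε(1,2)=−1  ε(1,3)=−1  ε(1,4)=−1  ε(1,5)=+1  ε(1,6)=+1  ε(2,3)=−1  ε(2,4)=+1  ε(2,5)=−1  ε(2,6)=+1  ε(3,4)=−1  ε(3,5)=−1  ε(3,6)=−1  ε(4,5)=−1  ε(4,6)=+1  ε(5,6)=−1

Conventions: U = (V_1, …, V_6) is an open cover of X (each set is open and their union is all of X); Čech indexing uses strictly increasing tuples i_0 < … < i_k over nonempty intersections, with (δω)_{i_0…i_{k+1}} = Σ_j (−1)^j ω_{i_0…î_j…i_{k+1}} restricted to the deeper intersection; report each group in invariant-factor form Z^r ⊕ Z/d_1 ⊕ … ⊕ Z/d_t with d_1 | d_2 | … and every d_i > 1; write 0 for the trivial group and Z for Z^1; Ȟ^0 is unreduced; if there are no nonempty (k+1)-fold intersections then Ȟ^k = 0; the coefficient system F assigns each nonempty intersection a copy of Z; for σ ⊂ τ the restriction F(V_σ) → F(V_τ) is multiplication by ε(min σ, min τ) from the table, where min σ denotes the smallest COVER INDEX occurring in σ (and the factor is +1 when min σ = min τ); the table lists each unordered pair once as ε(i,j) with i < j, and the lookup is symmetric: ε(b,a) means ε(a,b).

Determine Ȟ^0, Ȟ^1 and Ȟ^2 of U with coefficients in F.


cover nerve:
  V12={v} V14={y} V15={q} V16={t,u} V23={s} V34={r} V56={w}
C dims 6,7; δ0: rk 6, SNF 1^5·2
Ȟ^0: (6−6)−0=0 ⇒ 0
Ȟ^1: (7−0)−6=1 plus torsion [2] ⇒ Z ⊕ Z/2
Ȟ^2: (0−0)−0=0 ⇒ 0

Ȟ^0(U;F) ≅ 0,  Ȟ^1(U;F) ≅ Z ⊕ Z/2,  Ȟ^2(U;F) ≅ 0


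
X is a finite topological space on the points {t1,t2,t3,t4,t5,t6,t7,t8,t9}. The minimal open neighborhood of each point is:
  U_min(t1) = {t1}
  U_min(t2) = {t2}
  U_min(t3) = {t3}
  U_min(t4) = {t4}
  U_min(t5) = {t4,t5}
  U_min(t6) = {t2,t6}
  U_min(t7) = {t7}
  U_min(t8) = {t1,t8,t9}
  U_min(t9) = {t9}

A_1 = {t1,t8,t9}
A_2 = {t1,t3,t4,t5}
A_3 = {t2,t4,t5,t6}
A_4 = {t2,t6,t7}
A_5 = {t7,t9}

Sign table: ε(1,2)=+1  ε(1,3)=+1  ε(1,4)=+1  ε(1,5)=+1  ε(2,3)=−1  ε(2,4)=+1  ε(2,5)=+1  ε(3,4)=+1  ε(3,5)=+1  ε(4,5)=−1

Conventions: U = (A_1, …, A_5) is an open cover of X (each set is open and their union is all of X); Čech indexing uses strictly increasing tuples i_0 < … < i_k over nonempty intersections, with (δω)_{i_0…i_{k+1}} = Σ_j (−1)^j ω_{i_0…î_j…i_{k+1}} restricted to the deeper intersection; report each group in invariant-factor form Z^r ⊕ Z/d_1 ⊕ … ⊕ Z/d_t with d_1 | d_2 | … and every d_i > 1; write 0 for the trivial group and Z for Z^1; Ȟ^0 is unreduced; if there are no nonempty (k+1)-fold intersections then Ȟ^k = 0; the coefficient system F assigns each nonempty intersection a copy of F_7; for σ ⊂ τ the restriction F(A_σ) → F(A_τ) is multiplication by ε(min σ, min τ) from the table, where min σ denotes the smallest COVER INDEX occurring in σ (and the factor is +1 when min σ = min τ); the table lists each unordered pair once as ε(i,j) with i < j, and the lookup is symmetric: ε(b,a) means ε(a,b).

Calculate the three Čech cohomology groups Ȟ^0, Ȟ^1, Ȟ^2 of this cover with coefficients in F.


nerve of the cover:
  A12={t1} A15={t9} A23={t4,t5} A34={t2,t6} A45={t7}
C dims 5,5; δ0: rk_F7 4
Ȟ^0 = (5 − 4) − 0 = 1, so Ȟ^0 ≅ Z/7
Ȟ^1 = (5 − 0) − 4 = 1, so Ȟ^1 ≅ Z/7
Ȟ^2 = (0 − 0) − 0 = 0, so Ȟ^2 ≅ 0

Ȟ^0(U;F) ≅ Z/7,  Ȟ^1(U;F) ≅ Z/7,  Ȟ^2(U;F) ≅ 0
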